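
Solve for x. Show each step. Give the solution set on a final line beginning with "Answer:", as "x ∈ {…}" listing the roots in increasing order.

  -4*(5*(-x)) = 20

Step 1. [-4*(5*(-x)) = 20] divide by the outer -4. So div: 5*(-x) = -5.
Step 2. [5*(-x) = -5] LHS = 5·(…); ÷5 both sides. So div: -x = -1.
Step 3. [-x = -1] flip signs both sides. So neg: x = 1.

Answer: x ∈ {1}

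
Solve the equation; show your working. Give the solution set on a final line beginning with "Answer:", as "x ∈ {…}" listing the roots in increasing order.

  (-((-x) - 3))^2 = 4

Step 1. [(-((-x) - 3))^2 = 4] √ both sides: 4 ≥ 0 gives two branches. So sqrt: -((-x) - 3) = 2 or -2.
Step 2. [-((-x) - 3) = 2 or -2] leading − — multiply by −1 ⇒ neg: (-x) - 3 = -2 or 2.
Step 3. [(-x) - 3 = -2 or 2] 3 comes off first (add 3). So sub: -x = 1 or 5.
Step 4. [-x = 1 or 5] leading − — multiply by −1 ⇒ neg: x = -1 or -5.

Answer: x ∈ {-5, -1}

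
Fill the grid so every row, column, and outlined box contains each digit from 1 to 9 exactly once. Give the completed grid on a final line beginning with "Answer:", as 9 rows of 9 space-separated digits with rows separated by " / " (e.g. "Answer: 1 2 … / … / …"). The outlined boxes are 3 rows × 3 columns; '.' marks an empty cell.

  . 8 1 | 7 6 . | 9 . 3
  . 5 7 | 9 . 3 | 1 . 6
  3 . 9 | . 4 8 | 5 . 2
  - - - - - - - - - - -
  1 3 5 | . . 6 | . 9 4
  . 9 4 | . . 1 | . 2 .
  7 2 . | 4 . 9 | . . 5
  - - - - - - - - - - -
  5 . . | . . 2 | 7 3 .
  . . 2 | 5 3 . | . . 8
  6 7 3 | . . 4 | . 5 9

Step 1. [r6c5∈{8}] nothing but 8 survives at r6c5. So r6c5=8.
Step 2. [r5c7∈{3,6,8}] 6 has one home in row 5: r5c7. So r5c7=6.
Step 3. [r7c9∈{1}] r7c9's peers cover all but 1 ⇒ r7c9=1.
Step 4. [r1c8∈{4}] nothing but 4 survives at r1c8 ⇒ r1c8=4.
Step 5. [r8c7∈{4}] nothing but 4 survives at r8c7. So r8c7=4.
Step 6. [r9c4∈{1,8}] r9c4 is the only open cell in row 9 admitting 8 ⇒ r9c4=8.
Step 7. [r2c5∈{2}] r2c5 is down to just 2. So r2c5=2.
Step 8. [r4c5∈{7}] only 7 remains possible at r4c5 ⇒ r4c5=7.
Step 9. [r8c1∈{9}] r8c1 has the single candidate 9. So r8c1=9.
Step 10. [r3c2∈{6}] nothing but 6 survives at r3c2 ⇒ r3c2=6.
Step 11. [r3c8∈{7}] r3c8's peers cover all but 7, so r3c8=7.
Step 12. [r7c2∈{4}] nothing but 4 survives at r7c2 ⇒ r7c2=4.
Step 13. [r8c6∈{7}] r8c6's peers cover all but 7, so r8c6=7.
Step 14. [r1c6∈{5}] nothing but 5 survives at r1c6. So r1c6=5.
Step 15. [r6c8∈{1}] nothing but 1 survives at r6c8 ⇒ r6c8=1.
Step 16. [r8c8∈{6}] r8c8 is down to just 6 ⇒ r8c8=6.
Step 17. [r6c3∈{6}] nothing but 6 survives at r6c3 ⇒ r6c3=6.
Step 18. [r7c4∈{6}] only 6 remains possible at r7c4, so r7c4=6.
Step 19. [r4c4∈{2}] only 2 remains possible at r4c4, so r4c4=2.
Step 20. [r7c3∈{8}] r7c3 has the single candidate 8 ⇒ r7c3=8.
Step 21. [r3c4∈{1}] r3c4 has the single candidate 1 ⇒ r3c4=1.
Step 22. [r8c2∈{1}] nothing but 1 survives at r8c2. So r8c2=1.
Step 23. [r6c7∈{3}] nothing but 3 survives at r6c7 ⇒ r6c7=3.
Step 24. [r5c4∈{3}] r5c4's peers cover all but 3. So r5c4=3.
Step 25. [r7c5∈{9}] r7c5 is down to just 9. So r7c5=9.
Step 26. [r5c9∈{7}] nothing but 7 survives at r5c9, so r5c9=7.
Step 27. [r4c7∈{8}] r4c7 has the single candidate 8. So r4c7=8.
Step 28. [r1c1∈{2}] only 2 remains possible at r1c1, so r1c1=2.
Step 29. [r5c1∈{8}] nothing but 8 survives at r5c1, so r5c1=8.
Step 30. [r9c5∈{1}] only 1 remains possible at r9c5. So r9c5=1.
Step 31. [r2c1∈{4}] r2c1's peers cover all but 4. So r2c1=4.
Step 32. [r9c7∈{2}] nothing but 2 survives at r9c7. So r9c7=2.
Step 33. [r5c5∈{5}] r5c5's peers cover all but 5 ⇒ r5c5=5.
Step 34. [r2c8∈{8}] only 8 remains possible at r2c8 ⇒ r2c8=8.

Answer: 2 8 1 7 6 5 9 4 3 / 4 5 7 9 2 3 1 8 6 / 3 6 9 1 4 8 5 7 2 / 1 3 5 2 7 6 8 9 4 / 8 9 4 3 5 1 6 2 7 / 7 2 6 4 8 9 3 1 5 / 5 4 8 6 9 2 7 3 1 / 9 1 2 5 3 7 4 6 8 / 6 7 3 8 1 4 2 5 9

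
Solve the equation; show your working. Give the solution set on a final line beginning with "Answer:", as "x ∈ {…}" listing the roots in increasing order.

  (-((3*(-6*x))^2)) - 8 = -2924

Step 1. [(-((3*(-6*x))^2)) - 8 = -2924] 8 comes off first (add 8), so sub: -((3*(-6*x))^2) = -2916.
Step 2. [-((3*(-6*x))^2) = -2916] flip signs both sides. So neg: (3*(-6*x))^2 = 2916.
Step 3. [(3*(-6*x))^2 = 2916] LHS squared, RHS 2916 ≥ 0: apply √ (±) ⇒ sqrt: 3*(-6*x) = 54 or -54.
Step 4. [3*(-6*x) = 54 or -54] divide by the outer 3. So div: -6*x = 18 or -18.
Step 5. [-6*x = 18 or -18] leading coefficient -6: divide by -6. So div: x = -3 or 3.

Answer: x ∈ {-3, 3}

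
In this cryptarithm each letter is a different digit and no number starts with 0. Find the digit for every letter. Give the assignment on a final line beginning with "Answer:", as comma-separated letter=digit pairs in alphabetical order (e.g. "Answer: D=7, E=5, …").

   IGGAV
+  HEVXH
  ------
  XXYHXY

Step 1. [col 1: V + H ≡ Y (mod 10)] V=2 is one option consistent with column 1 (V + H ≡ Y (mod 10), carry-in 0) — take it. So V=2.
Step 2. [col 1: V + H ≡ Y (mod 10)] several values work for H in column 1 (V + H ≡ Y (mod 10), carry-in 0); try H=5. So H=5.
Step 3. [col 1: V + H ≡ Y (mod 10)] from column 1 (V=2, H=5, carry-in 0, digits 2,5 already taken and all letters distinct): Y must equal 7, so Y=7.
Step 4. [col 2: A + X ≡ X (mod 10)] column 2: given nothing yet, carry-in 0, and digits 2,5,7 already taken and all letters distinct, A+X≡X (mod 10) forces A=0, so A=0.
Step 5. [col 2: A + X ≡ X (mod 10)] X=1 is one option consistent with column 2 (A + X ≡ X (mod 10), carry-in 0) — take it. So X=1.
Step 6. [col 3: G + V ≡ H (mod 10)] in column 3 we have G+V≡H with carry-in 0; given V=2, H=5 and digits 0,1,2,5,7 already taken and all letters distinct, that pins G to 3. So G=3.
Step 7. [col 4: G + E ≡ Y (mod 10)] in column 4 we have G+E≡Y with carry-in 0; given G=3, Y=7 and digits 0,1,2,3,5,7 already taken and all letters distinct, that pins E to 4 ⇒ E=4.
Step 8. [col 5: I + H ≡ X (mod 10)] from column 5 (H=5, X=1, carry-in 0, digits 0,1,2,3,4,5,7 already taken and all letters distinct): I must equal 6. So I=6.

Answer: A=0, E=4, G=3, H=5, I=6, V=2, X=1, Y=7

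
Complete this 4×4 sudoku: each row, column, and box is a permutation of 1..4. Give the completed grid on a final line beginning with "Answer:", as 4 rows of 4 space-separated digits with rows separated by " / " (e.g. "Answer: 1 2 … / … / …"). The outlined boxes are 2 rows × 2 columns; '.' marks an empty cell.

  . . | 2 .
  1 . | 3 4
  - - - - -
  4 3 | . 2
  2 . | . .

Step 1. [r4c2∈{1}] r4c2 has the single candidate 1 ⇒ r4c2=1.
Step 2. [r1c1∈{3}] only 3 remains possible at r1c1. So r1c1=3.
Step 3. [r4c3∈{4}] nothing but 4 survives at r4c3, so r4c3=4.
Step 4. [r1c2∈{4}] r1c2 has the single candidate 4 ⇒ r1c2=4.
Step 5. [r2c2∈{2}] r2c2's peers cover all but 2 ⇒ r2c2=2.
Step 6. [r3c3∈{1}] only 1 remains possible at r3c3 ⇒ r3c3=1.
Step 7. [r4c4∈{3}] only 3 remains possible at r4c4. So r4c4=3.
Step 8. [r1c4∈{1}] r1c4 is down to just 1, so r1c4=1.

Answer: 3 4 2 1 / 1 2 3 4 / 4 3 1 2 / 2 1 4 3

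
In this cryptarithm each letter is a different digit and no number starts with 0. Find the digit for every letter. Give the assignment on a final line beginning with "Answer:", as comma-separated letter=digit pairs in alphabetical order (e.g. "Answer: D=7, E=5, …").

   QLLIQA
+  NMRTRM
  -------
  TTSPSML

Step 1. [col 1: A + M ≡ L (mod 10)] several values work for A in column 1 (A + M ≡ L (mod 10), carry-in 0); try A=5. So A=5.
Step 2. [T] the sum has 7 digits but both addends have 6; that extra leading digit T is the final carry, namely 1. So T=1.
Step 3. [col 1: A + M ≡ L (mod 10)] column 1 (A + M ≡ L (mod 10), carry-in 0) doesn't pin L yet; pick L=8 and continue ⇒ L=8.
Step 4. [col 1: A + M ≡ L (mod 10)] in column 1 we have A+M≡L with carry-in 0; given A=5, L=8 and digits 1,5,8 already taken and all letters distinct, that pins M to 3. So M=3.
Step 5. [col 2: Q + R ≡ M (mod 10)] several values work for R in column 2 (Q + R ≡ M (mod 10), carry-in 0); try R=9. So R=9.
Step 6. [col 2: Q + R ≡ M (mod 10)] column 2: given R=9, M=3, carry-in 0, and digits 1,3,5,8,9 already taken and all letters distinct, Q+R≡M (mod 10) forces Q=4, so Q=4.
Step 7. [col 3: I + T ≡ S (mod 10)] column 3: given T=1, carry-in 1, and digits 1,3,4,5,8,9 already taken and all letters distinct, I+T≡S (mod 10) forces I=0. So I=0.
Step 8. [col 3: I + T ≡ S (mod 10)] from column 3 (I=0, T=1, carry-in 1, digits 0,1,3,4,5,8,9 already taken and all letters distinct): S must equal 2 ⇒ S=2.
Step 9. [col 4: L + R ≡ P (mod 10)] column 4 reads L+R+carry(0)=P with L=8, R=9; with digits 0,1,2,3,4,5,8,9 already taken and all letters distinct, the only value for P is 7 ⇒ P=7.
Step 10. [col 6: Q + N ≡ T (mod 10)] column 6: given Q=4, T=1, carry-in 1, and digits 0,1,2,3,4,5,7,8,9 already taken and all letters distinct, Q+N≡T (mod 10) forces N=6, so N=6.

Answer: A=5, I=0, L=8, M=3, N=6, P=7, Q=4, R=9, S=2, T=1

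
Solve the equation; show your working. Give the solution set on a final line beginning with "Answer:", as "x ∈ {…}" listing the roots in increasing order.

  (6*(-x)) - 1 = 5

Step 1. [(6*(-x)) - 1 = 5] add 1: x sits inside (… - 1). So sub: 6*(-x) = 6.
Step 2. [6*(-x) = 6] 6 out front; divide by 6 ⇒ div: -x = 1.
Step 3. [-x = 1] flip signs both sides. So neg: x = -1.

Answer: x ∈ {-1}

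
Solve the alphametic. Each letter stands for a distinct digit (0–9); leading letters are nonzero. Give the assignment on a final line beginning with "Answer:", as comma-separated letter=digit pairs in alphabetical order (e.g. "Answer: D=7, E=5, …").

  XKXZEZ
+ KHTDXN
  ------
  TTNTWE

Step 1. [col 1: Z + N ≡ E (mod 10)] N=1 is one option consistent with column 1 (Z + N ≡ E (mod 10), carry-in 0) — take it, so N=1.
Step 2. [col 1: Z + N ≡ E (mod 10)] E=0 is one option consistent with column 1 (Z + N ≡ E (mod 10), carry-in 0) — take it. So E=0.
Step 3. [col 1: Z + N ≡ E (mod 10)] column 1: given N=1, E=0, carry-in 0, and digits 0,1 already taken and all letters distinct, Z+N≡E (mod 10) forces Z=9 ⇒ Z=9.
Step 4. [col 2: E + X ≡ W (mod 10)] column 2 (E + X ≡ W (mod 10), carry-in 1) doesn't pin W yet; pick W=5 and continue ⇒ W=5.
Step 5. [col 2: E + X ≡ W (mod 10)] column 2 reads E+X+carry(1)=W with E=0, W=5; with digits 0,1,5,9 already taken and all letters distinct, the only value for X is 4 ⇒ X=4.
Step 6. [col 3: Z + D ≡ T (mod 10)] column 3 (Z + D ≡ T (mod 10), carry-in 0) doesn't pin T yet; pick T=6 and continue ⇒ T=6.
Step 7. [col 3: Z + D ≡ T (mod 10)] column 3: given Z=9, T=6, carry-in 0, and digits 0,1,4,5,6,9 already taken and all letters distinct, Z+D≡T (mod 10) forces D=7, so D=7.
Step 8. [col 5: K + H ≡ T (mod 10)] no forcing yet in column 5 (carry-in 1); K=2 is free and consistent — try it ⇒ K=2.
Step 9. [col 5: K + H ≡ T (mod 10)] column 5: given K=2, T=6, carry-in 1, and digits 0,1,2,4,5,6,7,9 already taken and all letters distinct, K+H≡T (mod 10) forces H=3, so H=3.

Answer: D=7, E=0, H=3, K=2, N=1, T=6, W=5, X=4, Z=9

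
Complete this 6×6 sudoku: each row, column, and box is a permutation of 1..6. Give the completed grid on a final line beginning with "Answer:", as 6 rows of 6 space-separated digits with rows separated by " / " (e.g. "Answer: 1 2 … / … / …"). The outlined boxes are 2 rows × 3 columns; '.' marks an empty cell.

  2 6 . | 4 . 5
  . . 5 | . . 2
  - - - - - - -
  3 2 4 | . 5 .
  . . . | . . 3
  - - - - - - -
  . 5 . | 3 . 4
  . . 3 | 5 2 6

Step 1. [r4c2∈{1}] r4c2 has the single candidate 1. So r4c2=1.
Step 2. [r3c4∈{1,6}] across row 3, 6 lands solely at r3c4 ⇒ r3c4=6.
Step 3. [r6c1∈{1,4}] 1 has one home in row 6: r6c1. So r6c1=1.
Step 4. [r5c1∈{6}] only 6 remains possible at r5c1 ⇒ r5c1=6.
Step 5. [r5c5∈{1}] r5c5 has the single candidate 1, so r5c5=1.
Step 6. [r2c2∈{3,4}] r2c2 is the only open cell in col 2 admitting 3 ⇒ r2c2=3.
Step 7. [r5c3∈{2}] r5c3 has the single candidate 2. So r5c3=2.
Step 8. [r3c6∈{1}] r3c6's peers cover all but 1. So r3c6=1.
Step 9. [r4c4∈{2}] nothing but 2 survives at r4c4. So r4c4=2.
Step 10. [r6c2∈{4}] nothing but 4 survives at r6c2 ⇒ r6c2=4.
Step 11. [r1c5∈{3}] nothing but 3 survives at r1c5 ⇒ r1c5=3.
Step 12. [r2c1∈{4}] nothing but 4 survives at r2c1, so r2c1=4.
Step 13. [r4c3∈{6}] r4c3 is down to just 6, so r4c3=6.
Step 14. [r1c3∈{1}] r1c3 is down to just 1. So r1c3=1.
Step 15. [r2c5∈{6}] r2c5's peers cover all but 6, so r2c5=6.
Step 16. [r2c4∈{1}] r2c4's peers cover all but 1, so r2c4=1.
Step 17. [r4c1∈{5}] r4c1 has the single candidate 5 ⇒ r4c1=5.
Step 18. [r4c5∈{4}] r4c5 has the single candidate 4 ⇒ r4c5=4.

Answer: 2 6 1 4 3 5 / 4 3 5 1 6 2 / 3 2 4 6 5 1 / 5 1 6 2 4 3 / 6 5 2 3 1 4 / 1 4 3 5 2 6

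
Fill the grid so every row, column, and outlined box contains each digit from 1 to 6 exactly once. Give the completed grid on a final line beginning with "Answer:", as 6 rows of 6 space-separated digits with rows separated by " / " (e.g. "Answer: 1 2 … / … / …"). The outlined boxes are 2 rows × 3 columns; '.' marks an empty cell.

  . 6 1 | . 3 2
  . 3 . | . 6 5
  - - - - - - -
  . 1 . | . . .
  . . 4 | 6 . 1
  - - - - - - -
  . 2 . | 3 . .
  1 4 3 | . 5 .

Step 1. [r1c1∈{4,5}] 5 has one home in row 1: r1c1, so r1c1=5.
Step 2. [r5c1∈{6}] only 6 remains possible at r5c1 ⇒ r5c1=6.
Step 3. [r3c4∈{2,4,5}] 5 has one home in col 4: r3c4. So r3c4=5.
Step 4. [r3c6∈{3,4}] 3 has one home in col 6: r3c6. So r3c6=3.
Step 5. [r3c1∈{2}] nothing but 2 survives at r3c1. So r3c1=2.
Step 6. [r5c5∈{1,4}] across row 5, 1 lands solely at r5c5, so r5c5=1.
Step 7. [r2c4∈{1,4}] row 2 places 1 nowhere but r2c4, so r2c4=1.
Step 8. [r6c6∈{6}] r6c6 has the single candidate 6, so r6c6=6.
Step 9. [r5c6∈{4}] r5c6 has the single candidate 4, so r5c6=4.
Step 10. [r3c3∈{6}] r3c3's peers cover all but 6. So r3c3=6.
Step 11. [r2c3∈{2}] r2c3's peers cover all but 2, so r2c3=2.
Step 12. [r4c2∈{5}] r4c2's peers cover all but 5 ⇒ r4c2=5.
Step 13. [r2c1∈{4}] nothing but 4 survives at r2c1, so r2c1=4.
Step 14. [r4c1∈{3}] r4c1 is down to just 3, so r4c1=3.
Step 15. [r3c5∈{4}] nothing but 4 survives at r3c5. So r3c5=4.
Step 16. [r4c5∈{2}] r4c5 has the single candidate 2 ⇒ r4c5=2.
Step 17. [r1c4∈{4}] nothing but 4 survives at r1c4, so r1c4=4.
Step 18. [r6c4∈{2}] r6c4's peers cover all but 2, so r6c4=2.
Step 19. [r5c3∈{5}] r5c3's peers cover all but 5 ⇒ r5c3=5.

Answer: 5 6 1 4 3 2 / 4 3 2 1 6 5 / 2 1 6 5 4 3 / 3 5 4 6 2 1 / 6 2 5 3 1 4 / 1 4 3 2 5 6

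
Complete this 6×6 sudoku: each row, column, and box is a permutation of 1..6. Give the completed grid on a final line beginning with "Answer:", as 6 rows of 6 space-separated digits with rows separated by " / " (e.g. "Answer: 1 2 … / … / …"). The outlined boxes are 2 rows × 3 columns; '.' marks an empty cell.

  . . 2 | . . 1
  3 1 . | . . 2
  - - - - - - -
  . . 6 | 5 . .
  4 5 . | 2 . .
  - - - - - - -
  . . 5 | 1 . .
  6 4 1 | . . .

Step 1. [r6c4∈{3}] r6c4 is down to just 3. So r6c4=3.
Step 2. [r1c5∈{3,4,5,6}] in row 1, 3 fits only at r1c5 ⇒ r1c5=3.
Step 3. [r5c1∈{2}] r5c1 is down to just 2, so r5c1=2.
Step 4. [r2c5∈{4,5,6}] row 2 places 5 nowhere but r2c5. So r2c5=5.
Step 5. [r4c5∈{1,6}] r4c5 is the only open cell in row 4 admitting 1, so r4c5=1.
Step 6. [r2c4∈{4,6}] across row 2, 6 lands solely at r2c4 ⇒ r2c4=6.
Step 7. [r4c3∈{3}] only 3 remains possible at r4c3 ⇒ r4c3=3.
Step 8. [r5c5∈{4,6}] r5c5 is the only open cell in col 5 admitting 6, so r5c5=6.
Step 9. [r3c6∈{3,4}] 3 has one home in row 3: r3c6, so r3c6=3.
Step 10. [r6c5∈{2}] r6c5 is down to just 2, so r6c5=2.
Step 11. [r5c2∈{3}] only 3 remains possible at r5c2 ⇒ r5c2=3.
Step 12. [r3c2∈{2}] nothing but 2 survives at r3c2 ⇒ r3c2=2.
Step 13. [r4c6∈{6}] r4c6 is down to just 6 ⇒ r4c6=6.
Step 14. [r1c1∈{5}] r1c1 is down to just 5. So r1c1=5.
Step 15. [r3c1∈{1}] nothing but 1 survives at r3c1. So r3c1=1.
Step 16. [r5c6∈{4}] r5c6's peers cover all but 4, so r5c6=4.
Step 17. [r2c3∈{4}] r2c3's peers cover all but 4, so r2c3=4.
Step 18. [r6c6∈{5}] r6c6 has the single candidate 5 ⇒ r6c6=5.
Step 19. [r1c4∈{4}] only 4 remains possible at r1c4 ⇒ r1c4=4.
Step 20. [r1c2∈{6}] r1c2's peers cover all but 6. So r1c2=6.
Step 21. [r3c5∈{4}] only 4 remains possible at r3c5. So r3c5=4.

Answer: 5 6 2 4 3 1 / 3 1 4 6 5 2 / 1 2 6 5 4 3 / 4 5 3 2 1 6 / 2 3 5 1 6 4 / 6 4 1 3 2 5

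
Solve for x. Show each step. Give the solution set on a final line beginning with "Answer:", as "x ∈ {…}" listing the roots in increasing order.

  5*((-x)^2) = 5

Step 1. [5*((-x)^2) = 5] LHS = 5·(…); ÷5 both sides. So div: (-x)^2 = 1.
Step 2. [(-x)^2 = 1] LHS squared, RHS 1 ≥ 0: apply √ (±), so sqrt: -x = 1 or -1.
Step 3. [-x = 1 or -1] flip signs both sides ⇒ neg: x = -1 or 1.

Answer: x ∈ {-1, 1}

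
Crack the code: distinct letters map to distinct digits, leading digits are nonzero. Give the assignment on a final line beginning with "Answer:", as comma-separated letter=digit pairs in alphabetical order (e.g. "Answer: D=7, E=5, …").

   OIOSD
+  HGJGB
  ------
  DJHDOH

Step 1. [col 1: D + B ≡ H (mod 10)] no forcing yet in column 1 (carry-in 0); D=1 is free and consistent — try it. So D=1.
Step 2. [col 1: D + B ≡ H (mod 10)] no forcing yet in column 1 (carry-in 0); B=4 is free and consistent — try it, so B=4.
Step 3. [col 1: D + B ≡ H (mod 10)] column 1: given D=1, B=4, carry-in 0, and digits 1,4 already taken and all letters distinct, D+B≡H (mod 10) forces H=5, so H=5.
Step 4. [col 2: S + G ≡ O (mod 10)] no forcing yet in column 2 (carry-in 0); G=8 is free and consistent — try it, so G=8.
Step 5. [col 2: S + G ≡ O (mod 10)] column 2 (S + G ≡ O (mod 10), carry-in 0) doesn't pin S yet; pick S=9 and continue, so S=9.
Step 6. [col 2: S + G ≡ O (mod 10)] column 2 reads S+G+carry(0)=O with S=9, G=8; with digits 1,4,5,8,9 already taken and all letters distinct, the only value for O is 7 ⇒ O=7.
Step 7. [col 3: O + J ≡ D (mod 10)] column 3 reads O+J+carry(1)=D with O=7, D=1; with digits 1,4,5,7,8,9 already taken and all letters distinct, the only value for J is 3 ⇒ J=3.
Step 8. [col 4: I + G ≡ H (mod 10)] from column 4 (G=8, H=5, carry-in 1, digits 1,3,4,5,7,8,9 already taken and all letters distinct): I must equal 6 ⇒ I=6.

Answer: B=4, D=1, G=8, H=5, I=6, J=3, O=7, S=9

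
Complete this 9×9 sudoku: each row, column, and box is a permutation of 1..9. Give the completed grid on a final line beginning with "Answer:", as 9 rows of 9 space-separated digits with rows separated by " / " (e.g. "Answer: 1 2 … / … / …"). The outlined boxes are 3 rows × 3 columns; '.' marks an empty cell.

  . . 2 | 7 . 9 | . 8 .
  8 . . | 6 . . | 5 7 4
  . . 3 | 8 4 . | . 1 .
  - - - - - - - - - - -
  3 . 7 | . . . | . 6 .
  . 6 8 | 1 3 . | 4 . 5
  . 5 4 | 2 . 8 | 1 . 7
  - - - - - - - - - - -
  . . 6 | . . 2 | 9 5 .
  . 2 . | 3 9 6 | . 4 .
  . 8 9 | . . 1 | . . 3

Step 1. [r3c9∈{2,6,9}] 9 has one home in box 3: r3c9. So r3c9=9.
Step 2. [r2c3∈{1}] r2c3's peers cover all but 1, so r2c3=1.
Step 3. [r4c5∈{5}] r4c5 has the single candidate 5, so r4c5=5.
Step 4. [r1c1∈{4,5,6}] r1c1 is the only open cell in row 1 admitting 5, so r1c1=5.
Step 5. [r9c7∈{2,6,7}] across row 9, 6 lands solely at r9c7 ⇒ r9c7=6.
Step 6. [r7c4∈{4}] only 4 remains possible at r7c4. So r7c4=4.
Step 7. [r4c9∈{2,8}] col 9 places 2 nowhere but r4c9, so r4c9=2.
Step 8. [r6c1∈{9}] r6c1's peers cover all but 9, so r6c1=9.
Step 9. [r9c5∈{7}] r9c5 is down to just 7 ⇒ r9c5=7.
Step 10. [r8c7∈{7,8}] across col 7, 7 lands solely at r8c7, so r8c7=7.
Step 11. [r8c1∈{1}] r8c1 is down to just 1. So r8c1=1.
Step 12. [r7c1∈{7}] r7c1's peers cover all but 7. So r7c1=7.
Step 13. [r8c9∈{8}] only 8 remains possible at r8c9 ⇒ r8c9=8.
Step 14. [r1c2∈{4}] only 4 remains possible at r1c2 ⇒ r1c2=4.
Step 15. [r2c5∈{2}] only 2 remains possible at r2c5 ⇒ r2c5=2.
Step 16. [r9c1∈{4}] nothing but 4 survives at r9c1, so r9c1=4.
Step 17. [r1c7∈{3}] r1c7 is down to just 3, so r1c7=3.
Step 18. [r4c4∈{9}] r4c4 is down to just 9 ⇒ r4c4=9.
Step 19. [r9c8∈{2}] r9c8 is down to just 2. So r9c8=2.
Step 20. [r1c5∈{1}] r1c5's peers cover all but 1. So r1c5=1.
Step 21. [r8c3∈{5}] r8c3 has the single candidate 5, so r8c3=5.
Step 22. [r3c2∈{7}] r3c2 is down to just 7. So r3c2=7.
Step 23. [r5c1∈{2}] nothing but 2 survives at r5c1 ⇒ r5c1=2.
Step 24. [r4c6∈{4}] r4c6 is down to just 4, so r4c6=4.
Step 25. [r7c5∈{8}] r7c5's peers cover all but 8. So r7c5=8.
Step 26. [r2c6∈{3}] nothing but 3 survives at r2c6. So r2c6=3.
Step 27. [r6c5∈{6}] r6c5 is down to just 6 ⇒ r6c5=6.
Step 28. [r7c9∈{1}] r7c9 has the single candidate 1 ⇒ r7c9=1.
Step 29. [r7c2∈{3}] nothing but 3 survives at r7c2 ⇒ r7c2=3.
Step 30. [r4c2∈{1}] r4c2's peers cover all but 1, so r4c2=1.
Step 31. [r6c8∈{3}] nothing but 3 survives at r6c8 ⇒ r6c8=3.
Step 32. [r2c2∈{9}] r2c2 is down to just 9. So r2c2=9.
Step 33. [r1c9∈{6}] r1c9 is down to just 6 ⇒ r1c9=6.
Step 34. [r3c7∈{2}] only 2 remains possible at r3c7, so r3c7=2.
Step 35. [r4c7∈{8}] r4c7 is down to just 8 ⇒ r4c7=8.
Step 36. [r3c1∈{6}] r3c1 has the single candidate 6 ⇒ r3c1=6.
Step 37. [r9c4∈{5}] r9c4 is down to just 5 ⇒ r9c4=5.
Step 38. [r5c6∈{7}] nothing but 7 survives at r5c6 ⇒ r5c6=7.
Step 39. [r3c6∈{5}] r3c6 is down to just 5. So r3c6=5.
Step 40. [r5c8∈{9}] r5c8's peers cover all but 9 ⇒ r5c8=9.

Answer: 5 4 2 7 1 9 3 8 6 / 8 9 1 6 2 3 5 7 4 / 6 7 3 8 4 5 2 1 9 / 3 1 7 9 5 4 8 6 2 / 2 6 8 1 3 7 4 9 5 / 9 5 4 2 6 8 1 3 7 / 7 3 6 4 8 2 9 5 1 / 1 2 5 3 9 6 7 4 8 / 4 8 9 5 7 1 6 2 3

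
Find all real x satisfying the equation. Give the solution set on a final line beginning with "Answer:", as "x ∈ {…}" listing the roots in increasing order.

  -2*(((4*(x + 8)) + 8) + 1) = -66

Step 1. [-2*(((4*(x + 8)) + 8) + 1) = -66] LHS = -2·(…); ÷-2 both sides ⇒ div: ((4*(x + 8)) + 8) + 1 = 33.
Step 2. [((4*(x + 8)) + 8) + 1 = 33] +1 is outermost — subtract 1 both sides ⇒ sub: (4*(x + 8)) + 8 = 32.
Step 3. [(4*(x + 8)) + 8 = 32] peel the +8: subtract 8 from each side, so sub: 4*(x + 8) = 24.
Step 4. [4*(x + 8) = 24] divide by the outer 4. So div: x + 8 = 6.
Step 5. [x + 8 = 6] peel the +8: subtract 8 from each side ⇒ sub: x = -2.

Answer: x ∈ {-2}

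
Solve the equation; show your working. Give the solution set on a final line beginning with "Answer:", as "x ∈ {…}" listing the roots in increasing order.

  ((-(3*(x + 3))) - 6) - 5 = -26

Step 1. [((-(3*(x + 3))) - 6) - 5 = -26] -5 is outermost — add 5 both sides ⇒ sub: (-(3*(x + 3))) - 6 = -21.
Step 2. [(-(3*(x + 3))) - 6 = -21] -6 is outermost — add 6 both sides ⇒ sub: -(3*(x + 3)) = -15.
Step 3. [-(3*(x + 3)) = -15] leading − — multiply by −1, so neg: 3*(x + 3) = 15.
Step 4. [3*(x + 3) = 15] divide by the outer 3, so div: x + 3 = 5.
Step 5. [x + 3 = 5] +3 is outermost — subtract 3 both sides ⇒ sub: x = 2.

Answer: x ∈ {2}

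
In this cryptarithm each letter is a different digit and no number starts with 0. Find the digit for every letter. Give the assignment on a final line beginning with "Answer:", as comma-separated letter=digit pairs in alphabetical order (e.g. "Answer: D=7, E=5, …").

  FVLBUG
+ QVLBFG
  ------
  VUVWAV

Step 1. [col 1: G + G ≡ V (mod 10)] G=4 is one option consistent with column 1 (G + G ≡ V (mod 10), carry-in 0) — take it. So G=4.
Step 2. [col 1: G + G ≡ V (mod 10)] column 1 reads G+G+carry(0)=V with G=4; with digits 4 already taken and all letters distinct, the only value for V is 8, so V=8.
Step 3. [col 2: U + F ≡ A (mod 10)] A=3 is one option consistent with column 2 (U + F ≡ A (mod 10), carry-in 0) — take it. So A=3.
Step 4. [col 2: U + F ≡ A (mod 10)] U=7 is one option consistent with column 2 (U + F ≡ A (mod 10), carry-in 0) — take it. So U=7.
Step 5. [col 2: U + F ≡ A (mod 10)] column 2 reads U+F+carry(0)=A with U=7, A=3; with digits 3,4,7,8 already taken and all letters distinct, the only value for F is 6. So F=6.
Step 6. [col 3: B + B ≡ W (mod 10)] several values work for B in column 3 (B + B ≡ W (mod 10), carry-in 1); try B=2 ⇒ B=2.
Step 7. [col 3: B + B ≡ W (mod 10)] column 3 reads B+B+carry(1)=W with B=2; with digits 2,3,4,6,7,8 already taken and all letters distinct, the only value for W is 5 ⇒ W=5.
Step 8. [col 4: L + L ≡ V (mod 10)] column 4: given V=8, carry-in 0, and digits 2,3,4,5,6,7,8 already taken and all letters distinct, L+L≡V (mod 10) forces L=9, so L=9.
Step 9. [col 6: F + Q ≡ V (mod 10)] from column 6 (F=6, V=8, carry-in 1, digits 2,3,4,5,6,7,8,9 already taken and all letters distinct): Q must equal 1, so Q=1.

Answer: A=3, B=2, F=6, G=4, L=9, Q=1, U=7, V=8, W=5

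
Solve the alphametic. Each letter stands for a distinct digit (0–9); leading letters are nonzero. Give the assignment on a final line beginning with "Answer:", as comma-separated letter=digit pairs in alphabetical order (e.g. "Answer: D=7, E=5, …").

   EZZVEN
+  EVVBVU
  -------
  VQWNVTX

Step 1. [V] V is the leading digit of a 7-digit sum of two 6-digit numbers; the final carry is exactly 1, so V=1.
Step 2. [col 1: N + U ≡ X (mod 10)] column 1 (N + U ≡ X (mod 10), carry-in 0) doesn't pin X yet; pick X=2 and continue ⇒ X=2.
Step 3. [col 1: N + U ≡ X (mod 10)] no forcing yet in column 1 (carry-in 0); U=7 is free and consistent — try it. So U=7.
Step 4. [col 1: N + U ≡ X (mod 10)] column 1: given U=7, X=2, carry-in 0, and digits 1,2,7 already taken and all letters distinct, N+U≡X (mod 10) forces N=5 ⇒ N=5.
Step 5. [col 2: E + V ≡ T (mod 10)] E=8 is one option consistent with column 2 (E + V ≡ T (mod 10), carry-in 1) — take it, so E=8.
Step 6. [col 2: E + V ≡ T (mod 10)] in column 2 we have E+V≡T with carry-in 1; given E=8, V=1 and digits 1,2,5,7,8 already taken and all letters distinct, that pins T to 0, so T=0.
Step 7. [col 3: V + B ≡ V (mod 10)] in column 3 we have V+B≡V with carry-in 1; given V=1 and digits 0,1,2,5,7,8 already taken and all letters distinct, that pins B to 9, so B=9.
Step 8. [col 4: Z + V ≡ N (mod 10)] in column 4 we have Z+V≡N with carry-in 1; given V=1, N=5 and digits 0,1,2,5,7,8,9 already taken and all letters distinct, that pins Z to 3 ⇒ Z=3.
Step 9. [col 5: Z + V ≡ W (mod 10)] from column 5 (Z=3, V=1, carry-in 0, digits 0,1,2,3,5,7,8,9 already taken and all letters distinct): W must equal 4. So W=4.
Step 10. [col 6: E + E ≡ Q (mod 10)] column 6: given E=8, carry-in 0, and digits 0,1,2,3,4,5,7,8,9 already taken and all letters distinct, E+E≡Q (mod 10) forces Q=6, so Q=6.

Answer: B=9, E=8, N=5, Q=6, T=0, U=7, V=1, W=4, X=2, Z=3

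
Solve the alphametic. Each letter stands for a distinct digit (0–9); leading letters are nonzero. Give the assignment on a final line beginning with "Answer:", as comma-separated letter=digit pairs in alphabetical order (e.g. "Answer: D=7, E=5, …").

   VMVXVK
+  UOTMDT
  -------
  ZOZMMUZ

Step 1. [col 1: K + T ≡ Z (mod 10)] several values work for Z in column 1 (K + T ≡ Z (mod 10), carry-in 0); try Z=1 ⇒ Z=1.
Step 2. [col 1: K + T ≡ Z (mod 10)] T=6 is one option consistent with column 1 (K + T ≡ Z (mod 10), carry-in 0) — take it. So T=6.
Step 3. [col 1: K + T ≡ Z (mod 10)] from column 1 (T=6, Z=1, carry-in 0, digits 1,6 already taken and all letters distinct): K must equal 5, so K=5.
Step 4. [col 2: V + D ≡ U (mod 10)] U=8 is one option consistent with column 2 (V + D ≡ U (mod 10), carry-in 1) — take it. So U=8.
Step 5. [col 2: V + D ≡ U (mod 10)] V=3 is one option consistent with column 2 (V + D ≡ U (mod 10), carry-in 1) — take it, so V=3.
Step 6. [col 2: V + D ≡ U (mod 10)] column 2 reads V+D+carry(1)=U with V=3, U=8; with digits 1,3,5,6,8 already taken and all letters distinct, the only value for D is 4. So D=4.
Step 7. [col 3: X + M ≡ M (mod 10)] from column 3 (nothing yet, carry-in 0, digits 1,3,4,5,6,8 already taken and all letters distinct): X must equal 0, so X=0.
Step 8. [col 3: X + M ≡ M (mod 10)] column 3 (X + M ≡ M (mod 10), carry-in 0) doesn't pin M yet; pick M=9 and continue. So M=9.
Step 9. [col 5: M + O ≡ Z (mod 10)] column 5 reads M+O+carry(0)=Z with M=9, Z=1; with digits 0,1,3,4,5,6,8,9 already taken and all letters distinct, the only value for O is 2 ⇒ O=2.

Answer: D=4, K=5, M=9, O=2, T=6, U=8, V=3, X=0, Z=1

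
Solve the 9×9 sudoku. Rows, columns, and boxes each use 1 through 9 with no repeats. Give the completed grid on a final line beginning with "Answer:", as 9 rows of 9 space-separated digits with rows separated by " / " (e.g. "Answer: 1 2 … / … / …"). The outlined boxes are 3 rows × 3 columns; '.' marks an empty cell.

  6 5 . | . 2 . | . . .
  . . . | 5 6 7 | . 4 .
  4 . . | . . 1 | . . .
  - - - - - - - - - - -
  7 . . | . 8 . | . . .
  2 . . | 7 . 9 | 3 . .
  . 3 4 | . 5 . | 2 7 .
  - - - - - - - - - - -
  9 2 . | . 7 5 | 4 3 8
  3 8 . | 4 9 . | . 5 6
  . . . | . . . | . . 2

Step 1. [r6c9∈{1,9}] r6c9 is the only open cell in row 6 admitting 9 ⇒ r6c9=9.
Step 2. [r3c5∈{3}] r3c5 is down to just 3 ⇒ r3c5=3.
Step 3. [r9c5∈{1}] only 1 remains possible at r9c5 ⇒ r9c5=1.
Step 4. [r7c3∈{1,6}] across row 7, 1 lands solely at r7c3, so r7c3=1.
Step 5. [r5c8∈{1,6,8}] box 6 places 8 nowhere but r5c8, so r5c8=8.
Step 6. [r8c3∈{7}] r8c3's peers cover all but 7. So r8c3=7.
Step 7. [r2c3∈{2,3,8,9}] 2 has one home in row 2: r2c3, so r2c3=2.
Step 8. [r6c6∈{6}] only 6 remains possible at r6c6 ⇒ r6c6=6.
Step 9. [r8c7∈{1}] only 1 remains possible at r8c7. So r8c7=1.
Step 10. [r4c4∈{1,2,3}] across col 4, 2 lands solely at r4c4 ⇒ r4c4=2.
Step 11. [r9c8∈{9}] r9c8's peers cover all but 9 ⇒ r9c8=9.
Step 12. [r1c3∈{3,8,9}] 3 has one home in col 3: r1c3, so r1c3=3.
Step 13. [r3c3∈{8,9}] across col 3, 8 lands solely at r3c3 ⇒ r3c3=8.
Step 14. [r3c4∈{9}] r3c4 is down to just 9 ⇒ r3c4=9.
Step 15. [r1c8∈{1}] only 1 remains possible at r1c8. So r1c8=1.
Step 16. [r4c8∈{6}] r4c8's peers cover all but 6, so r4c8=6.
Step 17. [r4c7∈{5}] only 5 remains possible at r4c7 ⇒ r4c7=5.
Step 18. [r2c2∈{1,9}] across box 1, 9 lands solely at r2c2. So r2c2=9.
Step 19. [r4c2∈{1}] r4c2 is down to just 1 ⇒ r4c2=1.
Step 20. [r1c4∈{8}] only 8 remains possible at r1c4. So r1c4=8.
Step 21. [r1c9∈{7}] only 7 remains possible at r1c9, so r1c9=7.
Step 22. [r5c3∈{5,6}] r5c3 is the only open cell in row 5 admitting 5. So r5c3=5.
Step 23. [r4c6∈{3,4}] across row 4, 3 lands solely at r4c6. So r4c6=3.
Step 24. [r9c3∈{6}] nothing but 6 survives at r9c3. So r9c3=6.
Step 25. [r4c9∈{4}] r4c9's peers cover all but 4, so r4c9=4.
Step 26. [r3c8∈{2}] r3c8 has the single candidate 2. So r3c8=2.
Step 27. [r5c5∈{4}] only 4 remains possible at r5c5, so r5c5=4.
Step 28. [r3c7∈{6}] nothing but 6 survives at r3c7, so r3c7=6.
Step 29. [r9c1∈{5}] only 5 remains possible at r9c1 ⇒ r9c1=5.
Step 30. [r6c4∈{1}] r6c4's peers cover all but 1. So r6c4=1.
Step 31. [r2c7∈{8}] only 8 remains possible at r2c7 ⇒ r2c7=8.
Step 32. [r5c2∈{6}] r5c2 has the single candidate 6. So r5c2=6.
Step 33. [r2c9∈{3}] only 3 remains possible at r2c9. So r2c9=3.
Step 34. [r8c6∈{2}] r8c6's peers cover all but 2. So r8c6=2.
Step 35. [r9c6∈{8}] r9c6 has the single candidate 8, so r9c6=8.
Step 36. [r3c2∈{7}] r3c2's peers cover all but 7 ⇒ r3c2=7.
Step 37. [r2c1∈{1}] r2c1's peers cover all but 1 ⇒ r2c1=1.
Step 38. [r9c2∈{4}] r9c2 is down to just 4 ⇒ r9c2=4.
Step 39. [r6c1∈{8}] only 8 remains possible at r6c1, so r6c1=8.
Step 40. [r9c7∈{7}] nothing but 7 survives at r9c7 ⇒ r9c7=7.
Step 41. [r1c6∈{4}] r1c6 is down to just 4. So r1c6=4.
Step 42. [r3c9∈{5}] r3c9's peers cover all but 5, so r3c9=5.
Step 43. [r5c9∈{1}] only 1 remains possible at r5c9. So r5c9=1.
Step 44. [r4c3∈{9}] nothing but 9 survives at r4c3, so r4c3=9.
Step 45. [r9c4∈{3}] nothing but 3 survives at r9c4 ⇒ r9c4=3.
Step 46. [r7c4∈{6}] nothing but 6 survives at r7c4, so r7c4=6.
Step 47. [r1c7∈{9}] r1c7's peers cover all but 9 ⇒ r1c7=9.

Answer: 6 5 3 8 2 4 9 1 7 / 1 9 2 5 6 7 8 4 3 / 4 7 8 9 3 1 6 2 5 / 7 1 9 2 8 3 5 6 4 / 2 6 5 7 4 9 3 8 1 / 8 3 4 1 5 6 2 7 9 / 9 2 1 6 7 5 4 3 8 / 3 8 7 4 9 2 1 5 6 / 5 4 6 3 1 8 7 9 2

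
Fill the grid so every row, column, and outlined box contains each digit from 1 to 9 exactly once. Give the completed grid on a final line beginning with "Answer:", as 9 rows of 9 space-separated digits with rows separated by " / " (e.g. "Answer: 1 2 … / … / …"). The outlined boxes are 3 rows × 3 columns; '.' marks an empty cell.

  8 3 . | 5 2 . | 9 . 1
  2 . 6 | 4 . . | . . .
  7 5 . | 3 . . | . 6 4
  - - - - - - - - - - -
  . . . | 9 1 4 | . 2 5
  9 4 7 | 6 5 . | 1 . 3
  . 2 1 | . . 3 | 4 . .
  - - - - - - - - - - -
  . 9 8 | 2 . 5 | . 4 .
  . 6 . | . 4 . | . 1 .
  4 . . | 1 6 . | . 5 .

Step 1. [r4c7∈{6,7,8}] row 4 places 7 nowhere but r4c7, so r4c7=7.
Step 2. [r6c9∈{6,8,9}] box 6 places 6 nowhere but r6c9. So r6c9=6.
Step 3. [r7c9∈{7}] nothing but 7 survives at r7c9 ⇒ r7c9=7.
Step 4. [r2c9∈{8}] r2c9's peers cover all but 8. So r2c9=8.
Step 5. [r4c3∈{3}] r4c3's peers cover all but 3. So r4c3=3.
Step 6. [r9c7∈{2,3,8}] row 9 places 3 nowhere but r9c7 ⇒ r9c7=3.
Step 7. [r9c6∈{7,8,9}] across row 9, 8 lands solely at r9c6. So r9c6=8.
Step 8. [r8c6∈{7,9}] 9 has one home in box 8: r8c6. So r8c6=9.
Step 9. [r6c4∈{7,8}] col 4 places 8 nowhere but r6c4, so r6c4=8.
Step 10. [r8c9∈{2}] only 2 remains possible at r8c9. So r8c9=2.
Step 11. [r2c5∈{7,9}] 9 has one home in row 2: r2c5, so r2c5=9.
Step 12. [r1c8∈{7}] r1c8 has the single candidate 7. So r1c8=7.
Step 13. [r8c1∈{3,5}] across row 8, 3 lands solely at r8c1, so r8c1=3.
Step 14. [r3c6∈{1}] r3c6 has the single candidate 1 ⇒ r3c6=1.
Step 15. [r4c1∈{6}] r4c1's peers cover all but 6 ⇒ r4c1=6.
Step 16. [r3c5∈{8}] nothing but 8 survives at r3c5, so r3c5=8.
Step 17. [r6c1∈{5}] r6c1 has the single candidate 5. So r6c1=5.
Step 18. [r9c3∈{2}] r9c3's peers cover all but 2 ⇒ r9c3=2.
Step 19. [r6c8∈{9}] only 9 remains possible at r6c8. So r6c8=9.
Step 20. [r7c5∈{3}] r7c5 is down to just 3, so r7c5=3.
Step 21. [r7c7∈{6}] r7c7's peers cover all but 6. So r7c7=6.
Step 22. [r5c8∈{8}] r5c8's peers cover all but 8, so r5c8=8.
Step 23. [r4c2∈{8}] r4c2 is down to just 8, so r4c2=8.
Step 24. [r6c5∈{7}] r6c5's peers cover all but 7, so r6c5=7.
Step 25. [r8c7∈{8}] nothing but 8 survives at r8c7. So r8c7=8.
Step 26. [r2c7∈{5}] r2c7 has the single candidate 5 ⇒ r2c7=5.
Step 27. [r9c9∈{9}] nothing but 9 survives at r9c9 ⇒ r9c9=9.
Step 28. [r2c2∈{1}] nothing but 1 survives at r2c2 ⇒ r2c2=1.
Step 29. [r8c3∈{5}] only 5 remains possible at r8c3 ⇒ r8c3=5.
Step 30. [r3c7∈{2}] r3c7 is down to just 2, so r3c7=2.
Step 31. [r1c6∈{6}] r1c6 has the single candidate 6. So r1c6=6.
Step 32. [r2c8∈{3}] r2c8 has the single candidate 3 ⇒ r2c8=3.
Step 33. [r2c6∈{7}] r2c6's peers cover all but 7, so r2c6=7.
Step 34. [r8c4∈{7}] only 7 remains possible at r8c4. So r8c4=7.
Step 35. [r3c3∈{9}] r3c3 is down to just 9. So r3c3=9.
Step 36. [r1c3∈{4}] only 4 remains possible at r1c3 ⇒ r1c3=4.
Step 37. [r5c6∈{2}] only 2 remains possible at r5c6. So r5c6=2.
Step 38. [r7c1∈{1}] r7c1's peers cover all but 1 ⇒ r7c1=1.
Step 39. [r9c2∈{7}] r9c2's peers cover all but 7. So r9c2=7.

Answer: 8 3 4 5 2 6 9 7 1 / 2 1 6 4 9 7 5 3 8 / 7 5 9 3 8 1 2 6 4 / 6 8 3 9 1 4 7 2 5 / 9 4 7 6 5 2 1 8 3 / 5 2 1 8 7 3 4 9 6 / 1 9 8 2 3 5 6 4 7 / 3 6 5 7 4 9 8 1 2 / 4 7 2 1 6 8 3 5 9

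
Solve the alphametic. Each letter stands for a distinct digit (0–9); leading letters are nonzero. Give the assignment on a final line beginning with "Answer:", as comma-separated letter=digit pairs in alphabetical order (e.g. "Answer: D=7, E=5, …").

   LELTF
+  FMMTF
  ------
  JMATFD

Step 1. [col 1: F + F ≡ D (mod 10)] several values work for F in column 1 (F + F ≡ D (mod 10), carry-in 0); try F=7 ⇒ F=7.
Step 2. [J] adding two 5-digit numbers gives at most 5+1 digits, and here it does — J is that final carry and must be 1, so J=1.
Step 3. [col 1: F + F ≡ D (mod 10)] column 1 reads F+F+carry(0)=D with F=7; with digits 1,7 already taken and all letters distinct, the only value for D is 4. So D=4.
Step 4. [col 2: T + T ≡ F (mod 10)] T=3 is one option consistent with column 2 (T + T ≡ F (mod 10), carry-in 1) — take it. So T=3.
Step 5. [col 3: L + M ≡ T (mod 10)] no forcing yet in column 3 (carry-in 0); L=8 is free and consistent — try it, so L=8.
Step 6. [col 3: L + M ≡ T (mod 10)] in column 3 we have L+M≡T with carry-in 0; given L=8, T=3 and digits 1,3,4,7,8 already taken and all letters distinct, that pins M to 5, so M=5.
Step 7. [col 4: E + M ≡ A (mod 10)] column 4 (E + M ≡ A (mod 10), carry-in 1) doesn't pin A yet; pick A=6 and continue ⇒ A=6.
Step 8. [col 4: E + M ≡ A (mod 10)] column 4 reads E+M+carry(1)=A with M=5, A=6; with digits 1,3,4,5,6,7,8 already taken and all letters distinct, the only value for E is 0, so E=0.

Answer: A=6, D=4, E=0, F=7, J=1, L=8, M=5, T=3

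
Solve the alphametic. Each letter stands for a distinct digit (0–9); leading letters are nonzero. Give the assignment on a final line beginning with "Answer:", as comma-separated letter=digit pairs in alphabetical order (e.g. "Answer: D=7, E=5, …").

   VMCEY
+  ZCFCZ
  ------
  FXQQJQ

Step 1. [col 1: Y + Z ≡ Q (mod 10)] column 1 (Y + Z ≡ Q (mod 10), carry-in 0) doesn't pin Q yet; pick Q=9 and continue, so Q=9.
Step 2. [F] adding two 5-digit numbers gives at most 5+1 digits, and here it does — F is that final carry and must be 1 ⇒ F=1.
Step 3. [col 1: Y + Z ≡ Q (mod 10)] no forcing yet in column 1 (carry-in 0); Y=3 is free and consistent — try it, so Y=3.
Step 4. [col 1: Y + Z ≡ Q (mod 10)] column 1: given Y=3, Q=9, carry-in 0, and digits 1,3,9 already taken and all letters distinct, Y+Z≡Q (mod 10) forces Z=6, so Z=6.
Step 5. [col 2: E + C ≡ J (mod 10)] column 2 (E + C ≡ J (mod 10), carry-in 0) doesn't pin E yet; pick E=8 and continue, so E=8.
Step 6. [col 2: E + C ≡ J (mod 10)] no forcing yet in column 2 (carry-in 0); C=7 is free and consistent — try it. So C=7.
Step 7. [col 2: E + C ≡ J (mod 10)] column 2: given E=8, C=7, carry-in 0, and digits 1,3,6,7,8,9 already taken and all letters distinct, E+C≡J (mod 10) forces J=5. So J=5.
Step 8. [col 4: M + C ≡ Q (mod 10)] column 4: given C=7, Q=9, carry-in 0, and digits 1,3,5,6,7,8,9 already taken and all letters distinct, M+C≡Q (mod 10) forces M=2, so M=2.
Step 9. [col 5: V + Z ≡ X (mod 10)] in column 5 we have V+Z≡X with carry-in 0; given Z=6 and digits 1,2,3,5,6,7,8,9 already taken and all letters distinct, that pins X to 0 ⇒ X=0.
Step 10. [col 5: V + Z ≡ X (mod 10)] from column 5 (Z=6, X=0, carry-in 0, digits 0,1,2,3,5,6,7,8,9 already taken and all letters distinct): V must equal 4 ⇒ V=4.

Answer: C=7, E=8, F=1, J=5, M=2, Q=9, V=4, X=0, Y=3, Z=6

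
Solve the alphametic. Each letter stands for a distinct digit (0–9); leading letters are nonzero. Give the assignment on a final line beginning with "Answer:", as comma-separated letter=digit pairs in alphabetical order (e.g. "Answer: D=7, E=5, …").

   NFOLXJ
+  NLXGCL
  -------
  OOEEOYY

Step 1. [O] O is the leading digit of a 7-digit sum of two 6-digit numbers; the final carry is exactly 1 ⇒ O=1.
Step 2. [col 1: J + L ≡ Y (mod 10)] column 1 (J + L ≡ Y (mod 10), carry-in 0) doesn't pin L yet; pick L=8 and continue, so L=8.
Step 3. [col 1: J + L ≡ Y (mod 10)] column 1 (J + L ≡ Y (mod 10), carry-in 0) doesn't pin J yet; pick J=9 and continue ⇒ J=9.
Step 4. [col 1: J + L ≡ Y (mod 10)] column 1: given J=9, L=8, carry-in 0, and digits 1,8,9 already taken and all letters distinct, J+L≡Y (mod 10) forces Y=7, so Y=7.
Step 5. [col 2: X + C ≡ Y (mod 10)] X=0 is one option consistent with column 2 (X + C ≡ Y (mod 10), carry-in 1) — take it, so X=0.
Step 6. [col 2: X + C ≡ Y (mod 10)] column 2: given X=0, Y=7, carry-in 1, and digits 0,1,7,8,9 already taken and all letters distinct, X+C≡Y (mod 10) forces C=6 ⇒ C=6.
Step 7. [col 3: L + G ≡ O (mod 10)] from column 3 (L=8, O=1, carry-in 0, digits 0,1,6,7,8,9 already taken and all letters distinct): G must equal 3 ⇒ G=3.
Step 8. [col 4: O + X ≡ E (mod 10)] column 4: given O=1, X=0, carry-in 1, and digits 0,1,3,6,7,8,9 already taken and all letters distinct, O+X≡E (mod 10) forces E=2 ⇒ E=2.
Step 9. [col 5: F + L ≡ E (mod 10)] from column 5 (L=8, E=2, carry-in 0, digits 0,1,2,3,6,7,8,9 already taken and all letters distinct): F must equal 4, so F=4.
Step 10. [col 6: N + N ≡ O (mod 10)] from column 6 (O=1, carry-in 1, digits 0,1,2,3,4,6,7,8,9 already taken and all letters distinct): N must equal 5. So N=5.

Answer: C=6, E=2, F=4, G=3, J=9, L=8, N=5, O=1, X=0, Y=7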